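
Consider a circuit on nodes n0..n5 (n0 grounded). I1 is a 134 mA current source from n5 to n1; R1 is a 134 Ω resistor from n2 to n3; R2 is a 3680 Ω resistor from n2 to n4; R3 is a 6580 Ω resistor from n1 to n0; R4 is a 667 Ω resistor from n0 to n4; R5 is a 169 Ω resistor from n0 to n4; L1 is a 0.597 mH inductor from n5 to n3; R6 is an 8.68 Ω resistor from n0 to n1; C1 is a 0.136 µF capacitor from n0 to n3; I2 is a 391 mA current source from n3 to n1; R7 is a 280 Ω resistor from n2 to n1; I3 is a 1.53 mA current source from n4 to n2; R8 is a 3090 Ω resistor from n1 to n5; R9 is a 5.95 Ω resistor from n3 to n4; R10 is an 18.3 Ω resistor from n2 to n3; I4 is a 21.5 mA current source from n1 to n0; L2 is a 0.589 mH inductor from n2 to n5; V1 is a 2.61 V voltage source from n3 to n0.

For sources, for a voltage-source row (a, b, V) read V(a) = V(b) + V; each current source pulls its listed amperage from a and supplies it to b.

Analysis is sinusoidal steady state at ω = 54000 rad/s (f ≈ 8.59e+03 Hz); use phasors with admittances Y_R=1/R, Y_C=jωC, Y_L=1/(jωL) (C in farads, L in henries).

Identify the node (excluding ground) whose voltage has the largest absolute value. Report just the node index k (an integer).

MNA unknowns: 5 node voltages V₁..V_5 plus 1 source current (V1)
I1: z[5]−=0.134, z[1]+=0.134
R1: Y=0.007463+0.000j on G[2,3]
R2: Y=0.0002717+0.000j on G[2,4]
R3: Y=0.0001520+0.000j on G[1,0]
R4: Y=0.001499+0.000j on G[0,4]
R5: Y=0.005917+0.000j on G[0,4]
L1: Y=0.000-0.03102j on G[5,3]
R6: Y=0.1152+0.000j on G[0,1]
C1: Y=0.000+0.007344j on G[0,3]
I2: z[3]−=0.391, z[1]+=0.391
R7: Y=0.003571+0.000j on G[2,1]
I3: z[4]−=0.00153, z[2]+=0.00153
R8: Y=0.0003236+0.000j on G[1,5]
R9: Y=0.1681+0.000j on G[3,4]
R10: Y=0.05464+0.000j on G[2,3]
I4: z[1]−=0.0215, z[0]+=0.0215
L2: Y=0.000-0.03144j on G[2,5]
V1: row V3−V0=2.61, i_V1 at 3,0
solve → V1=4.280-0.01200j, V2=1.753-0.1982j, V3=2.610+0.000j, V4=2.490-0.0003064j, V5=2.167-2.234j
aux → i_V1=-0.5338-0.01778j

1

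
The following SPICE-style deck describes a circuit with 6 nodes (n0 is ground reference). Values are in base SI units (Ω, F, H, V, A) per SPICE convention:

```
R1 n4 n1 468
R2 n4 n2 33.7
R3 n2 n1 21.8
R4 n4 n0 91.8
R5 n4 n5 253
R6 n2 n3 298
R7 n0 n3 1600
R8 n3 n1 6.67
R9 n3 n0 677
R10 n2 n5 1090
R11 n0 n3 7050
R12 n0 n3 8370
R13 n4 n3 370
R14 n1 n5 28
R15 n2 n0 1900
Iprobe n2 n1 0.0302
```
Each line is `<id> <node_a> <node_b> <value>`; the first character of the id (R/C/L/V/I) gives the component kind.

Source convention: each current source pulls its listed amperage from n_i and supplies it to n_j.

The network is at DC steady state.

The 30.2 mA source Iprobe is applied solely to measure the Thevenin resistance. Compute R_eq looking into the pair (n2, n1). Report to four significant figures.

R_eq = 17.41 Ω

Apply KCL at each of the 5 non-ground nodes and solve the resulting linear system.
Node n1: branches {R1, R3, R8, R14, Iprobe} → V_1 = 0.3367
Node n2: branches {R2, R3, R6, R10, R15, Iprobe} → V_2 = -0.1890
Node n3: branches {R6, R7, R8, R9, R11, R12, R13} → V_3 = 0.3138
Node n4: branches {R1, R2, R4, R5, R13} → V_4 = -0.05895
Node n5: branches {R5, R10, R14} → V_5 = 0.2863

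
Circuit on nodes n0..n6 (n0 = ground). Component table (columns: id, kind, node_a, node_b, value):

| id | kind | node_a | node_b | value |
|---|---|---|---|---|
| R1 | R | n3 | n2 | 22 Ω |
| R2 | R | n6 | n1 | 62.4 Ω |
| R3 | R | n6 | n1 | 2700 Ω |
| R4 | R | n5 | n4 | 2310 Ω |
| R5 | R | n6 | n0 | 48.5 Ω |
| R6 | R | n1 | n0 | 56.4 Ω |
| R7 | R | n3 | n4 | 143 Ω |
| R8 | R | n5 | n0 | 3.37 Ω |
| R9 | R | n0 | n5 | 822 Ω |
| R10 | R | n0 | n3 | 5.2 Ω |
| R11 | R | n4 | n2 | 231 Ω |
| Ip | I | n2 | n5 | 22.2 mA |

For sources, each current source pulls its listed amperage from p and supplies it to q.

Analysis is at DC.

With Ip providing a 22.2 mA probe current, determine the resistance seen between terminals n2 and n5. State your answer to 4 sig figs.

R_eq = 29.22 Ω

Element admittances at DC:
  Y(R1) = 0.04545 S between n3,n2
  Y(R2) = 0.01603 S between n6,n1
  Y(R3) = 0.0003704 S between n6,n1
  Y(R4) = 0.0004329 S between n5,n4
  Y(R5) = 0.02062 S between n6,n0
  Y(R6) = 0.01773 S between n1,n0
  Y(R7) = 0.006993 S between n3,n4
  Y(R8) = 0.2967 S between n5,n0
  Y(R9) = 0.001217 S between n0,n5
  Y(R10) = 0.1923 S between n0,n3
  Y(R11) = 0.004329 S between n4,n2
  Ip: injects 0.0222 A into n5 (from n2)
Assemble and solve the 6×6 MNA system:
  V(n1)=0.000  V(n2)=-0.5747  V(n3)=-0.1146  V(n4)=-0.2771  V(n5)=0.07400  V(n6)=0.000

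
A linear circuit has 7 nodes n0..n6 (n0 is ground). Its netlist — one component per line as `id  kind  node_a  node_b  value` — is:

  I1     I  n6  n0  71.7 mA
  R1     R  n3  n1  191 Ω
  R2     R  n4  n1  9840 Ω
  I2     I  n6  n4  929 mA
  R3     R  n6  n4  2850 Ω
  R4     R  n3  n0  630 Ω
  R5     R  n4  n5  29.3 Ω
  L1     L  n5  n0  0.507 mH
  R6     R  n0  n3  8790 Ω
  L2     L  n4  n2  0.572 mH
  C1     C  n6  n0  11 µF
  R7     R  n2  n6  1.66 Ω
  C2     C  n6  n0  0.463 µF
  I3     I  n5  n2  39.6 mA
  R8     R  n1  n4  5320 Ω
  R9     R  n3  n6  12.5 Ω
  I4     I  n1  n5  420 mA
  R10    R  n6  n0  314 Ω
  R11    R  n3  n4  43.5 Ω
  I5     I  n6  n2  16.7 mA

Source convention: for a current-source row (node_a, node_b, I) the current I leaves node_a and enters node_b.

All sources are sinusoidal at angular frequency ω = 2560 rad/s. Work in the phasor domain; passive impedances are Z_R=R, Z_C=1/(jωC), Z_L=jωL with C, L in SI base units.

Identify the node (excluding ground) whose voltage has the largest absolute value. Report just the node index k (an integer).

1

Apply KCL at each of the 6 non-ground nodes and solve the resulting linear system.
Node n1: branches {R1, R2, R8, I4} → V_1 = -87.95+6.234j
Node n2: branches {L2, R7, I3, I5} → V_2 = -7.273+5.625j
Node n3: branches {R1, R4, R6, R9, R11} → V_3 = -12.21+6.186j
Node n4: branches {R2, I2, R3, R5, L2, R8, R11} → V_4 = -6.897+7.101j
Node n5: branches {R5, L1, I3, I4} → V_5 = -0.3056+0.2018j
Node n6: branches {I1, I2, R3, C1, R7, C2, R9, R10, I5} → V_6 = -9.039+6.052j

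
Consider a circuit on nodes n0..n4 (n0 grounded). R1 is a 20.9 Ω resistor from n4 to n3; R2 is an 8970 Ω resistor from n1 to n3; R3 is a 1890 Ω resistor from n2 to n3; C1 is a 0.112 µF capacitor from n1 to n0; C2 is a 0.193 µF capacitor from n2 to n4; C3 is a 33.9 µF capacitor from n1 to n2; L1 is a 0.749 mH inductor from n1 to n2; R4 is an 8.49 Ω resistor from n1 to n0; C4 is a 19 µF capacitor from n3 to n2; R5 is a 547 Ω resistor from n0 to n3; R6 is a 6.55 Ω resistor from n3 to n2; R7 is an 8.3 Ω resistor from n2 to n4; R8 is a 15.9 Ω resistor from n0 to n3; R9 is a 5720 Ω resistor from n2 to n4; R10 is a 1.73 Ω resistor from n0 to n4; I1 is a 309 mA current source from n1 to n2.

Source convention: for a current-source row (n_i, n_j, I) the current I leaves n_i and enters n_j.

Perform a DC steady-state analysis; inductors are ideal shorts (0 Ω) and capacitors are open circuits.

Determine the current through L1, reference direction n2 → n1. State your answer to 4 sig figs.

0.3090 A

Element admittances at DC:
  Y(R1) = 0.04785 S between n4,n3
  Y(R2) = 0.0001115 S between n1,n3
  Y(R3) = 0.0005291 S between n2,n3
  Y(C1) = 0.000 S between n1,n0
  Y(C2) = 0.000 S between n2,n4
  Y(C3) = 0.000 S between n1,n2
  L1: short n1↔n2 (DC inductor)
  Y(R4) = 0.1178 S between n1,n0
  Y(C4) = 0.000 S between n3,n2
  Y(R5) = 0.001828 S between n0,n3
  Y(R6) = 0.1527 S between n3,n2
  Y(R7) = 0.1205 S between n2,n4
  Y(R8) = 0.06289 S between n0,n3
  Y(R9) = 0.0001748 S between n2,n4
  Y(R10) = 0.5780 S between n0,n4
  I1: injects 0.309 A into n2 (from n1)
Assemble and solve the 5×5 MNA system:
  V(n1)=0.000  V(n2)=0.000  V(n3)=0.000  V(n4)=0.000
  i(L1)=-0.3090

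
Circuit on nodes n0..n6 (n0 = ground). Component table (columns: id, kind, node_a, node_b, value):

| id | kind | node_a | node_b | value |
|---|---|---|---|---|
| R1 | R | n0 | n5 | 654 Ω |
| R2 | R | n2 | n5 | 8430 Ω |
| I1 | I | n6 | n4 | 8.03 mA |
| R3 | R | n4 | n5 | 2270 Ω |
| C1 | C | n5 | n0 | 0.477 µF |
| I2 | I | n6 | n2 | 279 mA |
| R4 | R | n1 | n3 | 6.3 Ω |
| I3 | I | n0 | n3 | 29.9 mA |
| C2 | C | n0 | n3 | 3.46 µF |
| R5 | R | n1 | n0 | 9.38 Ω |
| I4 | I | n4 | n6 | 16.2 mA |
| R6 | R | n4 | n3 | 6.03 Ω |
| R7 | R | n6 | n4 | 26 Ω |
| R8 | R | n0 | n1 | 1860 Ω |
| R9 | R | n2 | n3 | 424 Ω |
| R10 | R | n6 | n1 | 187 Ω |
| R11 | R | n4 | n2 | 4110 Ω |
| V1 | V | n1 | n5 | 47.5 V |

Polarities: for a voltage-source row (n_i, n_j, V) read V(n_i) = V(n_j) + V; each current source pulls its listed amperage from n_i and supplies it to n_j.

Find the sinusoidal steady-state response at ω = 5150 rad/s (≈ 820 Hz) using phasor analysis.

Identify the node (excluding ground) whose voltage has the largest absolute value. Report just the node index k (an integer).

2

Element admittances at ω=5150 rad/s:
  Y(R1) = 0.001529+0.000j S between n0,n5
  Y(R2) = 0.0001186+0.000j S between n2,n5
  I1: injects 0.00803 A into n4 (from n6)
  Y(R3) = 0.0004405+0.000j S between n4,n5
  Y(C1) = 0.000+0.002457j S between n5,n0
  I2: injects 0.279 A into n2 (from n6)
  Y(R4) = 0.1587+0.000j S between n1,n3
  I3: injects 0.0299 A into n3 (from n0)
  Y(C2) = 0.000+0.01782j S between n0,n3
  Y(R5) = 0.1066+0.000j S between n1,n0
  I4: injects 0.0162 A into n6 (from n4)
  Y(R6) = 0.1658+0.000j S between n4,n3
  Y(R7) = 0.03846+0.000j S between n6,n4
  Y(R8) = 0.0005376+0.000j S between n0,n1
  Y(R9) = 0.002358+0.000j S between n2,n3
  Y(R10) = 0.005348+0.000j S between n6,n1
  Y(R11) = 0.0002433+0.000j S between n4,n2
  V1: constraint V(n1)−V(n5) = 47.5
Assemble and solve the 7×7 MNA system:
  V(n1)=1.074+0.8293j  V(n2)=101.7+0.6901j  V(n3)=1.342+0.6833j  V(n4)=-0.08165+0.6877j  V(n5)=-46.43+0.8293j  V(n6)=-6.123+0.7050j
  i(V1)=-0.1110-0.1127j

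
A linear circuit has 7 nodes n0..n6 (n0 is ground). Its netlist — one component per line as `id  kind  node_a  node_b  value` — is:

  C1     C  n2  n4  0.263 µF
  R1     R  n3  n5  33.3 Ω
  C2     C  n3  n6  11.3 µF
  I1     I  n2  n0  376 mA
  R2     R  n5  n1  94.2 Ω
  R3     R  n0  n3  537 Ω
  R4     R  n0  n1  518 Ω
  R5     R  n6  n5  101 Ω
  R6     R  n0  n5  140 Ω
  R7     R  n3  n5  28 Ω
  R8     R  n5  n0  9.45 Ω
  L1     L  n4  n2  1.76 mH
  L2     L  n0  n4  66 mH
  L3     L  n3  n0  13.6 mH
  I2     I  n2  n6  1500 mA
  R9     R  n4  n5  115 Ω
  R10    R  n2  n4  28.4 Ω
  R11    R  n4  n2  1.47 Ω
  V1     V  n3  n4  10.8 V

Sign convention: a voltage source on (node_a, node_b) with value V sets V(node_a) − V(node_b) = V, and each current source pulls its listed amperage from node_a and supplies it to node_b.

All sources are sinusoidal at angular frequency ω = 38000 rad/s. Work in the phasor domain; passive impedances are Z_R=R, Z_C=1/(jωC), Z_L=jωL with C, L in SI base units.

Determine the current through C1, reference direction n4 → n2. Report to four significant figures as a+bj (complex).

-0.0001816+0.02620j A

Element admittances at ω=38000 rad/s:
  Y(C1) = 0.000+0.009994j S between n2,n4
  Y(R1) = 0.03003+0.000j S between n3,n5
  Y(C2) = 0.000+0.4294j S between n3,n6
  I1: injects 0.376 A into n0 (from n2)
  Y(R2) = 0.01062+0.000j S between n5,n1
  Y(R3) = 0.001862+0.000j S between n0,n3
  Y(R4) = 0.001931+0.000j S between n0,n1
  Y(R5) = 0.009901+0.000j S between n6,n5
  Y(R6) = 0.007143+0.000j S between n0,n5
  Y(R7) = 0.03571+0.000j S between n3,n5
  Y(R8) = 0.1058+0.000j S between n5,n0
  Y(L1) = 0.000-0.01495j S between n4,n2
  Y(L2) = 0.000-0.0003987j S between n0,n4
  Y(L3) = 0.000-0.001935j S between n3,n0
  I2: injects 1.5 A into n6 (from n2)
  Y(R9) = 0.008696+0.000j S between n4,n5
  Y(R10) = 0.03521+0.000j S between n2,n4
  Y(R11) = 0.6803+0.000j S between n4,n2
  V1: constraint V(n3)−V(n4) = 10.8
Assemble and solve the 7×7 MNA system:
  V(n1)=-2.689-0.1422j  V(n2)=-19.81+0.003932j  V(n3)=-6.391+0.02210j  V(n4)=-17.19+0.02210j  V(n5)=-3.178-0.1681j  V(n6)=-6.313-3.543j
  i(V1)=1.754+0.008508j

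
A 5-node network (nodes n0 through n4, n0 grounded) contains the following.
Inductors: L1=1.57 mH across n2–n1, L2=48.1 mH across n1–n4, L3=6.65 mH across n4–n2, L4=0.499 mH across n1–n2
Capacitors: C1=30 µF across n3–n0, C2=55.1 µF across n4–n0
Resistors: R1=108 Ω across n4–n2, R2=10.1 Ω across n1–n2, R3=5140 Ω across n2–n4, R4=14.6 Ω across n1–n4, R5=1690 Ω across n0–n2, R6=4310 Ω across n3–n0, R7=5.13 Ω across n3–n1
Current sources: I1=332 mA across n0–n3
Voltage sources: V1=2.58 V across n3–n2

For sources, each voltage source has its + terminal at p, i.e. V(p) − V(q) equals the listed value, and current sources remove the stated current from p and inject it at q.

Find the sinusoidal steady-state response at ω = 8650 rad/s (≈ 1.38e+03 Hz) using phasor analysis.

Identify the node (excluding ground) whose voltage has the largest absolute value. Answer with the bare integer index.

2

Element admittances at ω=8650 rad/s:
  Y(L1) = 0.000-0.07363j S between n2,n1
  Y(C1) = 0.000+0.2595j S between n3,n0
  Y(R1) = 0.009259+0.000j S between n4,n2
  I1: injects 0.332 A into n3 (from n0)
  Y(R2) = 0.09901+0.000j S between n1,n2
  Y(R3) = 0.0001946+0.000j S between n2,n4
  Y(R4) = 0.06849+0.000j S between n1,n4
  Y(R5) = 0.0005917+0.000j S between n0,n2
  Y(L2) = 0.000-0.002403j S between n1,n4
  Y(C2) = 0.000+0.4766j S between n4,n0
  Y(R6) = 0.0002320+0.000j S between n3,n0
  Y(R7) = 0.1949+0.000j S between n3,n1
  Y(L3) = 0.000-0.01738j S between n4,n2
  Y(L4) = 0.000-0.2317j S between n1,n2
  V1: constraint V(n3)−V(n2) = 2.58
Assemble and solve the 5×5 MNA system:
  V(n1)=-1.507-0.7562j  V(n2)=-2.370-1.895j  V(n3)=0.2102-1.895j  V(n4)=-0.1111+0.3321j
  i(V1)=-0.4944+0.1678j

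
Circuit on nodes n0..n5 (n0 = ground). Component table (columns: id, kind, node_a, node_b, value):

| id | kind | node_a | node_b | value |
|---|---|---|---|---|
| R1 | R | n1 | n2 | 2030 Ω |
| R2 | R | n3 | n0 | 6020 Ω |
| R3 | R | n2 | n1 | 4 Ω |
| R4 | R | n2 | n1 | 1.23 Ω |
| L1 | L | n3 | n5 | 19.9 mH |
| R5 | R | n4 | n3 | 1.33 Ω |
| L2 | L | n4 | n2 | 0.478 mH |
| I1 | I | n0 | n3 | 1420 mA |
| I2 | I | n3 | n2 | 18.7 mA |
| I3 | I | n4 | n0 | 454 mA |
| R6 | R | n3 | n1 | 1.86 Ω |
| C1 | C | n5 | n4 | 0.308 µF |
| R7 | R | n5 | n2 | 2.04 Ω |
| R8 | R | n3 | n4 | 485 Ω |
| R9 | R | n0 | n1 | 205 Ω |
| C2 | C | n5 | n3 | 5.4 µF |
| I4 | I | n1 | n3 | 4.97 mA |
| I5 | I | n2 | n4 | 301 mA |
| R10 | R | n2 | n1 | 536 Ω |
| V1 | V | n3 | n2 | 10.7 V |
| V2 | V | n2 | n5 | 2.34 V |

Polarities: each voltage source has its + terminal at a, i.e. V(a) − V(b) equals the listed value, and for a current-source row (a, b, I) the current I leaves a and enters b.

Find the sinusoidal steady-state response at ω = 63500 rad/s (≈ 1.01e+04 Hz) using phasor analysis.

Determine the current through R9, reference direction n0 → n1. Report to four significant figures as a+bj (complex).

MNA unknowns: 5 node voltages V₁..V_5 plus 2 source currents (V1, V2)
R1: Y=0.0004926+0.000j on G[1,2]
R2: Y=0.0001661+0.000j on G[3,0]
R3: Y=0.2500+0.000j on G[2,1]
R4: Y=0.8130+0.000j on G[2,1]
L1: Y=0.000-0.0007914j on G[3,5]
R5: Y=0.7519+0.000j on G[4,3]
L2: Y=0.000-0.03295j on G[4,2]
I1: z[0]−=1.42, z[3]+=1.42
I2: z[3]−=0.0187, z[2]+=0.0187
I3: z[4]−=0.454, z[0]+=0.454
R6: Y=0.5376+0.000j on G[3,1]
C1: Y=0.000+0.01956j on G[5,4]
R7: Y=0.4902+0.000j on G[5,2]
R8: Y=0.002062+0.000j on G[3,4]
R9: Y=0.004878+0.000j on G[0,1]
C2: Y=0.000+0.3429j on G[5,3]
I4: z[1]−=0.00497, z[3]+=0.00497
I5: z[2]−=0.301, z[4]+=0.301
R10: Y=0.001866+0.000j on G[2,1]
V1: row V3−V2=10.7, i_V1 at 3,2
V2: row V2−V5=2.34, i_V2 at 2,5
solve → V1=191.3+0.000j, V2=188.3+0.000j, V3=199.0+0.000j, V4=198.7+0.1257j, V5=185.9+0.000j
aux → i_V1=-2.919-4.366j, i_V2=-1.145-4.712j

-0.9330+0.000j A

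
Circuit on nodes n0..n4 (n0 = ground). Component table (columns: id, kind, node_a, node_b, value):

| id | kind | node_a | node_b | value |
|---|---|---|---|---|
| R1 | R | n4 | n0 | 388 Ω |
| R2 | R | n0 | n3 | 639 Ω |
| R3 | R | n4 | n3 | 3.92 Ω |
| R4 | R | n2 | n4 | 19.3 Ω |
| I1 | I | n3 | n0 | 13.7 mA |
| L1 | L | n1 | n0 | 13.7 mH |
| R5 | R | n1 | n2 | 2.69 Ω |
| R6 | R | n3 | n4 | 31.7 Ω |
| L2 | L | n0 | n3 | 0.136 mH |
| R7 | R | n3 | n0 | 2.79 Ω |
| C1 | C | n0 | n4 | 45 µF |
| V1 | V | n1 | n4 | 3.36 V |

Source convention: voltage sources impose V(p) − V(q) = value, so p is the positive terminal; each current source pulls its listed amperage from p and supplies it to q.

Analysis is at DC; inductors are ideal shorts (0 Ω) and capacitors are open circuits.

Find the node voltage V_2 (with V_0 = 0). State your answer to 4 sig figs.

Element admittances at DC:
  Y(R1) = 0.002577 S between n4,n0
  Y(R2) = 0.001565 S between n0,n3
  Y(R3) = 0.2551 S between n4,n3
  Y(R4) = 0.05181 S between n2,n4
  I1: injects 0.0137 A into n0 (from n3)
  L1: short n1↔n0 (DC inductor)
  Y(R5) = 0.3717 S between n1,n2
  Y(R6) = 0.03155 S between n3,n4
  L2: short n0↔n3 (DC inductor)
  Y(R7) = 0.3584 S between n3,n0
  Y(C1) = 0.000 S between n0,n4
  V1: constraint V(n1)−V(n4) = 3.36
Assemble and solve the 7×7 MNA system:
  V(n1)=0.000  V(n2)=-0.4110  V(n3)=0.000  V(n4)=-3.360
  i(L1)=0.9718  i(L2)=0.9768  i(V1)=-1.125

-0.4110 V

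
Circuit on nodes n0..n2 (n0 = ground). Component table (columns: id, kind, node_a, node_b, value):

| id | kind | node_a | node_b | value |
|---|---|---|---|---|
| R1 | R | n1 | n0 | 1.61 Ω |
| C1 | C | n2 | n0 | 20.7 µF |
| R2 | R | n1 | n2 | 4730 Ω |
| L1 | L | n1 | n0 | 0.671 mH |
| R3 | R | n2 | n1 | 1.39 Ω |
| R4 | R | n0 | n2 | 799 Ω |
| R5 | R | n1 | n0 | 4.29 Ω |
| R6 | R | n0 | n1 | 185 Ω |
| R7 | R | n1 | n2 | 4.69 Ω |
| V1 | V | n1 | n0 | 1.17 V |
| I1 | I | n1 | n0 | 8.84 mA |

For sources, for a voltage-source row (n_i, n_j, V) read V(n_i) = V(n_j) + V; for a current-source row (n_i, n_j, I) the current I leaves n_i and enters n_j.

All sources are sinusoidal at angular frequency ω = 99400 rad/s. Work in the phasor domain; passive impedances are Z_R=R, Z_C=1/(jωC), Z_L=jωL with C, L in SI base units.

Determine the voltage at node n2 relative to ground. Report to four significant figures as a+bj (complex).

0.1997-0.4398j V

Apply KCL at each of the 2 non-ground nodes and solve the resulting linear system.
Node n1: branches {R1, R2, L1, R3, R5, R6, R7, V1, I1} → V_1 = 1.170+0.000j
Node n2: branches {C1, R2, R3, R4, R7} → V_2 = 0.1997-0.4398j
Source currents: i(V1)=-1.920-0.3927j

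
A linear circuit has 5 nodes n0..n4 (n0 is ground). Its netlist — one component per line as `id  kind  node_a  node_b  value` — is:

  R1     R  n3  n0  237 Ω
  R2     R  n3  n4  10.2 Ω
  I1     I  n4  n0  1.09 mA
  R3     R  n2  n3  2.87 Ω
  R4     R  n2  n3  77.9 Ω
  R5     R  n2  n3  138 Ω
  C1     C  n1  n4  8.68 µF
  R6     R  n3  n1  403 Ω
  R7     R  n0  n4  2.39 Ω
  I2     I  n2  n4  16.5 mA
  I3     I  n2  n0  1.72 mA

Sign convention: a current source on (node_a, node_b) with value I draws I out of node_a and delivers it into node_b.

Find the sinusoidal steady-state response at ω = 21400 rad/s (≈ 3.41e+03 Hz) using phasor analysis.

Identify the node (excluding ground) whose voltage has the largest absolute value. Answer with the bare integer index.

MNA unknowns: 4 node voltages V₁..V_4
R1: Y=0.004219+0.000j on G[3,0]
R2: Y=0.09804+0.000j on G[3,4]
I1: z[4]−=0.00109, z[0]+=0.00109
R3: Y=0.3484+0.000j on G[2,3]
R4: Y=0.01284+0.000j on G[2,3]
R5: Y=0.007246+0.000j on G[2,3]
C1: Y=0.000+0.1858j on G[1,4]
R6: Y=0.002481+0.000j on G[3,1]
R7: Y=0.4184+0.000j on G[0,4]
I2: z[2]−=0.0165, z[4]+=0.0165
I3: z[2]−=0.00172, z[0]+=0.00172
solve → V1=-0.004944+0.002320j, V2=-0.2281+5.445e-05j, V3=-0.1787+5.445e-05j, V4=-0.004914-5.491e-07j

2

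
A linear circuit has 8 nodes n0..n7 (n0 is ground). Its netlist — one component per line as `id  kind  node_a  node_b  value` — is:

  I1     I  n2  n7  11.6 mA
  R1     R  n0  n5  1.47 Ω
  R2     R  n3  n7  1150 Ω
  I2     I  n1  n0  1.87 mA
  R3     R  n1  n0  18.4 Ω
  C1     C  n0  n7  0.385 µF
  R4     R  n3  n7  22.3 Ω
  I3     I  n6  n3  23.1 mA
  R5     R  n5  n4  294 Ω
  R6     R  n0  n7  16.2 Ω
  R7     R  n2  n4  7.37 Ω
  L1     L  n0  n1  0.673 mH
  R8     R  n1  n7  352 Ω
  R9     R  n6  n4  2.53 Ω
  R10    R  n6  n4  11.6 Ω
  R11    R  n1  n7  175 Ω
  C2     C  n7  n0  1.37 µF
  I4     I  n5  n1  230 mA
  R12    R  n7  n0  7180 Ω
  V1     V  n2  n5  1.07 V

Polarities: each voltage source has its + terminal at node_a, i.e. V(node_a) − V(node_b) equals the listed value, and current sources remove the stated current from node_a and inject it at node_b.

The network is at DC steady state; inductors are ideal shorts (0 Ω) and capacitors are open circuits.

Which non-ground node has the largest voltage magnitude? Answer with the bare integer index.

Apply KCL at each of the 7 non-ground nodes and solve the resulting linear system.
Node n1: branches {I2, R3, L1, R8, R11, I4} → V_1 = 0.000
Node n2: branches {I1, R7, V1} → V_2 = 0.6809
Node n3: branches {R2, R4, I3} → V_3 = 0.9981
Node n4: branches {R5, R7, R9, R10} → V_4 = 0.4886
Node n5: branches {R1, R5, I4, V1} → V_5 = -0.3891
Node n6: branches {I3, R9, R10} → V_6 = 0.4407
Node n7: branches {I1, R2, C1, R4, R6, R8, R11, C2, R12} → V_7 = 0.4927
Source currents: i(L1)=-0.2323, i(V1)=-0.03769

3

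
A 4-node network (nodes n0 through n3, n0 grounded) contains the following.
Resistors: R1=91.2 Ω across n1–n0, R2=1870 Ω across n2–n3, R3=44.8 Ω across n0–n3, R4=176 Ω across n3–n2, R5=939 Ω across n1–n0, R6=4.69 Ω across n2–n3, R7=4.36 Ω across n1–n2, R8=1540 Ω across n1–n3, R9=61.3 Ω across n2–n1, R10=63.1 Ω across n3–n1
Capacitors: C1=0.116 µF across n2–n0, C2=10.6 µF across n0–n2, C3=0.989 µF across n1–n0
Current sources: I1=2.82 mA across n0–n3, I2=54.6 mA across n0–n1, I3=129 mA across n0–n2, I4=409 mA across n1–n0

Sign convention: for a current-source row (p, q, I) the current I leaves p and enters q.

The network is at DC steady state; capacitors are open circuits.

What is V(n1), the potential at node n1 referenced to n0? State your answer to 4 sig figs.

-7.445 V

Element admittances at DC:
  Y(R1) = 0.01096 S between n1,n0
  Y(R2) = 0.0005348 S between n2,n3
  Y(R3) = 0.02232 S between n0,n3
  Y(R4) = 0.005682 S between n3,n2
  Y(R5) = 0.001065 S between n1,n0
  Y(C1) = 0.000 S between n2,n0
  Y(C2) = 0.000 S between n0,n2
  Y(R6) = 0.2132 S between n2,n3
  I1: injects 0.00282 A into n3 (from n0)
  Y(R7) = 0.2294 S between n1,n2
  Y(R8) = 0.0006494 S between n1,n3
  I2: injects 0.0546 A into n1 (from n0)
  Y(R9) = 0.01631 S between n2,n1
  Y(C3) = 0.000 S between n1,n0
  I3: injects 0.129 A into n2 (from n0)
  Y(R10) = 0.01585 S between n3,n1
  I4: injects 0.409 A into n0 (from n1)
Assemble and solve the 3×3 MNA system:
  V(n1)=-7.445  V(n2)=-6.467  V(n3)=-5.959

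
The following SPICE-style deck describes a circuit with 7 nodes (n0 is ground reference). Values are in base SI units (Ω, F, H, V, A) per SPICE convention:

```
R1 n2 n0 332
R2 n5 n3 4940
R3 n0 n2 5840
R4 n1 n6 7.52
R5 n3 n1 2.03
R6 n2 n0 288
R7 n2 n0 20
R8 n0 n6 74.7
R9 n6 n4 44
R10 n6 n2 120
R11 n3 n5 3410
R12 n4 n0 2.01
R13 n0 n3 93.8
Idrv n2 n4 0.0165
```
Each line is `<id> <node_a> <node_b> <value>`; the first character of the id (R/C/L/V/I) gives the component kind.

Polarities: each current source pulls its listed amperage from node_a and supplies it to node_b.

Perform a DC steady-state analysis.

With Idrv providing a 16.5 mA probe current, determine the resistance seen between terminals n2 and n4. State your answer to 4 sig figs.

MNA unknowns: 6 node voltages V₁..V_6
R1: Y=0.003012 on G[2,0]
R2: Y=0.0002024 on G[5,3]
R3: Y=0.0001712 on G[0,2]
R4: Y=0.1330 on G[1,6]
R5: Y=0.4926 on G[3,1]
R6: Y=0.003472 on G[2,0]
R7: Y=0.05000 on G[2,0]
R8: Y=0.01339 on G[0,6]
R9: Y=0.02273 on G[6,4]
R10: Y=0.008333 on G[6,2]
R11: Y=0.0002933 on G[3,5]
R12: Y=0.4975 on G[4,0]
R13: Y=0.01066 on G[0,3]
Idrv: z[2]−=0.0165, z[4]+=0.0165
solve → V1=-0.02484, V2=-0.2573, V3=-0.02432, V4=0.03055, V5=-0.02432, V6=-0.02679

R_eq = 17.45 Ω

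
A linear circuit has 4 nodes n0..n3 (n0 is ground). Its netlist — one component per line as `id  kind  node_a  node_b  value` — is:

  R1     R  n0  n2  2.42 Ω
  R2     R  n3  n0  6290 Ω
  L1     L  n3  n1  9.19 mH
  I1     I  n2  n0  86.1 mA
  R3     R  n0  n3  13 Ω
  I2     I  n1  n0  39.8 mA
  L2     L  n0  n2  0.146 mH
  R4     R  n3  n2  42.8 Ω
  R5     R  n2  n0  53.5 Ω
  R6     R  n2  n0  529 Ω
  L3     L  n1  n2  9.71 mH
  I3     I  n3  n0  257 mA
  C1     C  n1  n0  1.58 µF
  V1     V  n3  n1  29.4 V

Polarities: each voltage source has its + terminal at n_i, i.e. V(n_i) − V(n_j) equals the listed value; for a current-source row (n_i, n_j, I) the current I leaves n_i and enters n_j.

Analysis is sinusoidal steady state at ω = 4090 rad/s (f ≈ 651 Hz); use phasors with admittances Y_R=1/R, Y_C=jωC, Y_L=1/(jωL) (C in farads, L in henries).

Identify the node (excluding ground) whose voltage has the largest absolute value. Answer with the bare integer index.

1

Element admittances at ω=4090 rad/s:
  Y(R1) = 0.4132+0.000j S between n0,n2
  Y(R2) = 0.0001590+0.000j S between n3,n0
  Y(L1) = 0.000-0.02660j S between n3,n1
  I1: injects 0.0861 A into n0 (from n2)
  Y(R3) = 0.07692+0.000j S between n0,n3
  I2: injects 0.0398 A into n0 (from n1)
  Y(L2) = 0.000-1.675j S between n0,n2
  Y(R4) = 0.02336+0.000j S between n3,n2
  Y(R5) = 0.01869+0.000j S between n2,n0
  Y(R6) = 0.001890+0.000j S between n2,n0
  Y(L3) = 0.000-0.02518j S between n1,n2
  I3: injects 0.257 A into n0 (from n3)
  Y(C1) = 0.000+0.006462j S between n1,n0
  V1: constraint V(n3)−V(n1) = 29.4
Assemble and solve the 4×4 MNA system:
  V(n1)=-31.39-5.762j  V(n2)=-0.4007-0.05556j  V(n3)=-1.988-5.762j
  i(V1)=-0.06665+1.360j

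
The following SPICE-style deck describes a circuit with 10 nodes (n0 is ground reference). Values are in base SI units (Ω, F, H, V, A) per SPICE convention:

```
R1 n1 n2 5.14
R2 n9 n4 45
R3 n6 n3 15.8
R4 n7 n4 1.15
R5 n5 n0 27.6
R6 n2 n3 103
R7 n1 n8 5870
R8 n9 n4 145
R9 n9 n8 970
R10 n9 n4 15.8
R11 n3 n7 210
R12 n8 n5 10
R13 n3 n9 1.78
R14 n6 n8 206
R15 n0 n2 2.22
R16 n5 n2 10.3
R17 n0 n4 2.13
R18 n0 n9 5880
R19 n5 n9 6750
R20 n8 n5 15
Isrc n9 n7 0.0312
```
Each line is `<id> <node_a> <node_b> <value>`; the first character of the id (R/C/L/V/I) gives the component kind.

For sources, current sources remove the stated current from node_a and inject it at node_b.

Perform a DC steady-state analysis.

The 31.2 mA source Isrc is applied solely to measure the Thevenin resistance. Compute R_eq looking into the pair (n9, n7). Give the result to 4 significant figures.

R_eq = 10.06 Ω

MNA unknowns: 9 node voltages V₁..V_9
R1: Y=0.1946 on G[1,2]
R2: Y=0.02222 on G[9,4]
R3: Y=0.06329 on G[6,3]
R4: Y=0.8696 on G[7,4]
R5: Y=0.03623 on G[5,0]
R6: Y=0.009709 on G[2,3]
R7: Y=0.0001704 on G[1,8]
R8: Y=0.006897 on G[9,4]
R9: Y=0.001031 on G[9,8]
R10: Y=0.06329 on G[9,4]
R11: Y=0.004762 on G[3,7]
R12: Y=0.1000 on G[8,5]
R13: Y=0.5618 on G[3,9]
R14: Y=0.004854 on G[6,8]
R15: Y=0.4505 on G[0,2]
R16: Y=0.09709 on G[5,2]
R17: Y=0.4695 on G[0,4]
R18: Y=0.0001701 on G[0,9]
R19: Y=0.0001481 on G[5,9]
R20: Y=0.06667 on G[8,5]
Isrc: z[9]−=0.0312, z[7]+=0.0312
solve → V1=-0.007307, V2=-0.007292, V3=-0.2625, V4=0.008297, V5=-0.01557, V6=-0.2455, V7=0.04251, V8=-0.02355, V9=-0.2715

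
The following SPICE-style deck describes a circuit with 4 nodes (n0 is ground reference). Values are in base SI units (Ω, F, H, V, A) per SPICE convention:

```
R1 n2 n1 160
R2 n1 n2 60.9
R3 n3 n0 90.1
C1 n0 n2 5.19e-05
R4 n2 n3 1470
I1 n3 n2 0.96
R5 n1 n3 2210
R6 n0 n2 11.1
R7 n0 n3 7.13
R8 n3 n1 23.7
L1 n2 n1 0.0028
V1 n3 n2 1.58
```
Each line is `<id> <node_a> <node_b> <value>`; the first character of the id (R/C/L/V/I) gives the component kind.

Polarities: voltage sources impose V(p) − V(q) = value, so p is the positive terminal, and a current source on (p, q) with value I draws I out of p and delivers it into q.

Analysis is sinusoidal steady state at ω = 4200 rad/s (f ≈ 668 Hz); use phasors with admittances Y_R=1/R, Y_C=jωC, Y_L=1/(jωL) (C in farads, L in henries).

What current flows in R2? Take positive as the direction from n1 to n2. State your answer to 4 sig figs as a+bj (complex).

Element admittances at ω=4200 rad/s:
  Y(R1) = 0.006250+0.000j S between n2,n1
  Y(R2) = 0.01642+0.000j S between n1,n2
  Y(R3) = 0.01110+0.000j S between n3,n0
  Y(C1) = 0.000+0.2180j S between n0,n2
  Y(R4) = 0.0006803+0.000j S between n2,n3
  I1: injects 0.96 A into n2 (from n3)
  Y(R5) = 0.0004525+0.000j S between n1,n3
  Y(R6) = 0.09009+0.000j S between n0,n2
  Y(R7) = 0.1403+0.000j S between n0,n3
  Y(R8) = 0.04219+0.000j S between n3,n1
  Y(L1) = 0.000-0.08503j S between n2,n1
  V1: constraint V(n3)−V(n2) = 1.58
Assemble and solve the 4×4 MNA system:
  V(n1)=-0.1629+0.9910j  V(n2)=-0.5457+0.4926j  V(n3)=1.034+0.4926j
  i(V1)=-1.169-0.05331j

0.006286+0.008183j A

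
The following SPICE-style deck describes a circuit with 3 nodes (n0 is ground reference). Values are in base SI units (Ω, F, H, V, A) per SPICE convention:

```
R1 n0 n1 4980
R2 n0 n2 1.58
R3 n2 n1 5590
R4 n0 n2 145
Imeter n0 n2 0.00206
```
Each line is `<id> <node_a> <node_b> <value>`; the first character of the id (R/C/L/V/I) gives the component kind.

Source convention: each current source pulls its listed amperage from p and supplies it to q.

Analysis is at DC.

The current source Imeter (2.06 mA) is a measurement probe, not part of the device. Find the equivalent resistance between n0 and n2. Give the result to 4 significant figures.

Apply KCL at each of the 2 non-ground nodes and solve the resulting linear system.
Node n1: branches {R1, R3} → V_1 = 0.001517
Node n2: branches {R2, R3, R4, Imeter} → V_2 = 0.003219

R_eq = 1.563 Ω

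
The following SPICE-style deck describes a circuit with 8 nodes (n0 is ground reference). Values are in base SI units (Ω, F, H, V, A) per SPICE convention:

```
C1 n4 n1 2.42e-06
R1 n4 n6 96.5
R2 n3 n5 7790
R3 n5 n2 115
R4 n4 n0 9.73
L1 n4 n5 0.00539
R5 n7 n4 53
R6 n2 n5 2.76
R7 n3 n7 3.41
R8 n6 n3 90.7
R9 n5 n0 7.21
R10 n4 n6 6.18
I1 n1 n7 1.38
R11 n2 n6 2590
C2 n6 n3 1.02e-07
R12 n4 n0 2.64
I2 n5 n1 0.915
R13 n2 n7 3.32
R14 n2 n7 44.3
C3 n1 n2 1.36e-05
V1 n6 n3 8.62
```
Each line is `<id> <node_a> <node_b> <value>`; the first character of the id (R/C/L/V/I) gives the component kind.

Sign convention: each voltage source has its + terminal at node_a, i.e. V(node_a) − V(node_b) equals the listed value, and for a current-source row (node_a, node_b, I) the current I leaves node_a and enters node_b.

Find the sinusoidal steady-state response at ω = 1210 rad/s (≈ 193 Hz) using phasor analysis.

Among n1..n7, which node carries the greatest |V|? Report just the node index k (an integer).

1

MNA unknowns: 7 node voltages V₁..V_7 plus 1 source current (V1)
C1: Y=0.000+0.002928j on G[4,1]
R1: Y=0.01036+0.000j on G[4,6]
R2: Y=0.0001284+0.000j on G[3,5]
R3: Y=0.008696+0.000j on G[5,2]
R4: Y=0.1028+0.000j on G[4,0]
L1: Y=0.000-0.1533j on G[4,5]
R5: Y=0.01887+0.000j on G[7,4]
R6: Y=0.3623+0.000j on G[2,5]
R7: Y=0.2933+0.000j on G[3,7]
R8: Y=0.01103+0.000j on G[6,3]
R9: Y=0.1387+0.000j on G[5,0]
R10: Y=0.1618+0.000j on G[4,6]
I1: z[1]−=1.38, z[7]+=1.38
R11: Y=0.0003861+0.000j on G[2,6]
C2: Y=0.000+0.0001234j on G[6,3]
R12: Y=0.3788+0.000j on G[4,0]
I2: z[5]−=0.915, z[1]+=0.915
R13: Y=0.3012+0.000j on G[2,7]
R14: Y=0.02257+0.000j on G[2,7]
C3: Y=0.000+0.01646j on G[1,2]
V1: row V6−V3=8.62, i_V1 at 6,3
solve → V1=-1.592+22.79j, V2=-2.002-1.517j, V3=-3.094-0.3639j, V4=0.7073+0.5920j, V5=-2.456-2.056j, V6=5.526-0.3639j, V7=-0.2547-0.9228j
aux → i_V1=-0.9277+0.1631j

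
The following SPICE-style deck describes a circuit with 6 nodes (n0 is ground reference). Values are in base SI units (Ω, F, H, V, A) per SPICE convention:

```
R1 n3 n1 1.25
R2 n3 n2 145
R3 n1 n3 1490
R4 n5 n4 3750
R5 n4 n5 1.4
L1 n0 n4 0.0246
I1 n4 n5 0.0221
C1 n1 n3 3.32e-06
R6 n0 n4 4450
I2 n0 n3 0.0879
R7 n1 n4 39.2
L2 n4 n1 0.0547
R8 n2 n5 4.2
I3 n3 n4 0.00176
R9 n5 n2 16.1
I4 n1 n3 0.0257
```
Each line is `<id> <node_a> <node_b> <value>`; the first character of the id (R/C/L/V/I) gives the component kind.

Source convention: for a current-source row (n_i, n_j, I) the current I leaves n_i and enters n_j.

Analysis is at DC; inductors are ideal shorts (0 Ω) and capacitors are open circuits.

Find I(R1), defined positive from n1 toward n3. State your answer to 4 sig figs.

-0.1110 A

Element admittances at DC:
  Y(R1) = 0.8000 S between n3,n1
  Y(R2) = 0.006897 S between n3,n2
  Y(R3) = 0.0006711 S between n1,n3
  Y(R4) = 0.0002667 S between n5,n4
  Y(R5) = 0.7143 S between n4,n5
  L1: short n0↔n4 (DC inductor)
  I1: injects 0.0221 A into n5 (from n4)
  Y(C1) = 0.000 S between n1,n3
  Y(R6) = 0.0002247 S between n0,n4
  I2: injects 0.0879 A into n3 (from n0)
  Y(R7) = 0.02551 S between n1,n4
  L2: short n4↔n1 (DC inductor)
  Y(R8) = 0.2381 S between n2,n5
  I3: injects 0.00176 A into n4 (from n3)
  Y(R9) = 0.06211 S between n5,n2
  I4: injects 0.0257 A into n3 (from n1)
Assemble and solve the 7×7 MNA system:
  V(n1)=0.000  V(n2)=0.03434  V(n3)=0.1388  V(n4)=0.000  V(n5)=0.03194
  i(L1)=-0.08790  i(L2)=-0.08542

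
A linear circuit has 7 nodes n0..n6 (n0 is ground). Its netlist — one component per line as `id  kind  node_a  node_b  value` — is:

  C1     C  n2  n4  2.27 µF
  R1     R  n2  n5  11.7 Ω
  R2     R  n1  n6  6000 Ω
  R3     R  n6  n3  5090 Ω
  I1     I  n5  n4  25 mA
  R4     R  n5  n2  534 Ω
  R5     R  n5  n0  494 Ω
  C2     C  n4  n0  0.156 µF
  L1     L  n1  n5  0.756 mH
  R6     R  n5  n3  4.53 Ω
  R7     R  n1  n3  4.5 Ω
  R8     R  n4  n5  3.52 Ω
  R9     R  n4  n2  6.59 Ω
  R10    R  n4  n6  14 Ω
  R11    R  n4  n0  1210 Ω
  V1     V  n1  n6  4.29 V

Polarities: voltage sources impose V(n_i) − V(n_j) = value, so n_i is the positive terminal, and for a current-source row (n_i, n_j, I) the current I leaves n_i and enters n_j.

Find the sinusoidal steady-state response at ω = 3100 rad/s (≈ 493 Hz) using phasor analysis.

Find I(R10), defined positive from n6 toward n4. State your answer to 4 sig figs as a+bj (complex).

-0.2454+0.03069j A

Element admittances at ω=3100 rad/s:
  Y(C1) = 0.000+0.007037j S between n2,n4
  Y(R1) = 0.08547+0.000j S between n2,n5
  Y(R2) = 0.0001667+0.000j S between n1,n6
  Y(R3) = 0.0001965+0.000j S between n6,n3
  I1: injects 0.025 A into n4 (from n5)
  Y(R4) = 0.001873+0.000j S between n5,n2
  Y(R5) = 0.002024+0.000j S between n5,n0
  Y(C2) = 0.000+0.0004836j S between n4,n0
  Y(L1) = 0.000-0.4267j S between n1,n5
  Y(R6) = 0.2208+0.000j S between n5,n3
  Y(R7) = 0.2222+0.000j S between n1,n3
  Y(R8) = 0.2841+0.000j S between n4,n5
  Y(R9) = 0.1517+0.000j S between n4,n2
  Y(R10) = 0.07143+0.000j S between n4,n6
  Y(R11) = 0.0008264+0.000j S between n4,n0
  V1: constraint V(n1)−V(n6) = 4.29
Assemble and solve the 7×7 MNA system:
  V(n1)=0.4189+0.5693j  V(n2)=-0.2007+0.09893j  V(n3)=0.3136+0.3092j  V(n4)=-0.4361+0.1396j  V(n5)=0.2114+0.04717j  V(n6)=-3.871+0.5693j
  i(V1)=-0.2469+0.03074j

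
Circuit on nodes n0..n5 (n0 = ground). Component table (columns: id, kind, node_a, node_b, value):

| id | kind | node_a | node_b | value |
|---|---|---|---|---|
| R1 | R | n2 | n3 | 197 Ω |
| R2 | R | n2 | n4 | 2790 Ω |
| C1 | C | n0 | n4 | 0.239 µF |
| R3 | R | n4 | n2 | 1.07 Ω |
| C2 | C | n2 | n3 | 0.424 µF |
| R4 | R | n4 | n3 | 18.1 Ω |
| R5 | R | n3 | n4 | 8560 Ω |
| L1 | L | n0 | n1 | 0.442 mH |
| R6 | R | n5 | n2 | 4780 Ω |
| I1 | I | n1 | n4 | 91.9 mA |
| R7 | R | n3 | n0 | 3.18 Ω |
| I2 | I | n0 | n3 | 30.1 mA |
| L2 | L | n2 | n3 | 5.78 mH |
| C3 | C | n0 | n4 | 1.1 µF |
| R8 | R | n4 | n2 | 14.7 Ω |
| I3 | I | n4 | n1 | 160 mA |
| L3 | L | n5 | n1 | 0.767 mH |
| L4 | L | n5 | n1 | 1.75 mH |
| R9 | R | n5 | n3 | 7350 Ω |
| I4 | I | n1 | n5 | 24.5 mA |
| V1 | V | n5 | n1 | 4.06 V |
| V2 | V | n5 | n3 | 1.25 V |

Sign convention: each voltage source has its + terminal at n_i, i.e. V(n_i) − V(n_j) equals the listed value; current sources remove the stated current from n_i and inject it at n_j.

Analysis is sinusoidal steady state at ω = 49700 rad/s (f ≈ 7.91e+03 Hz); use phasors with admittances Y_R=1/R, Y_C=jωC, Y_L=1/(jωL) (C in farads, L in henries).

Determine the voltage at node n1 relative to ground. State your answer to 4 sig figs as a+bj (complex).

-2.606-0.2933j V

Apply KCL at each of the 5 non-ground nodes and solve the resulting linear system.
Node n1: branches {L1, I1, I3, L3, L4, I4, V1} → V_1 = -2.606-0.2933j
Node n2: branches {R1, R2, R3, C2, R6, L2, R8} → V_2 = -0.3825+0.3184j
Node n3: branches {R1, C2, R4, R5, R7, I2, L2, R9, V2} → V_3 = 0.2041-0.2933j
Node n4: branches {R2, C1, R3, R4, R5, I1, C3, R8, I3} → V_4 = -0.3966+0.3114j
Node n5: branches {R6, L3, L4, R9, I4, V1, V2} → V_5 = 1.454-0.2933j
Source currents: i(V1)=-0.05695+0.2718j, i(V2)=0.08090-0.1185j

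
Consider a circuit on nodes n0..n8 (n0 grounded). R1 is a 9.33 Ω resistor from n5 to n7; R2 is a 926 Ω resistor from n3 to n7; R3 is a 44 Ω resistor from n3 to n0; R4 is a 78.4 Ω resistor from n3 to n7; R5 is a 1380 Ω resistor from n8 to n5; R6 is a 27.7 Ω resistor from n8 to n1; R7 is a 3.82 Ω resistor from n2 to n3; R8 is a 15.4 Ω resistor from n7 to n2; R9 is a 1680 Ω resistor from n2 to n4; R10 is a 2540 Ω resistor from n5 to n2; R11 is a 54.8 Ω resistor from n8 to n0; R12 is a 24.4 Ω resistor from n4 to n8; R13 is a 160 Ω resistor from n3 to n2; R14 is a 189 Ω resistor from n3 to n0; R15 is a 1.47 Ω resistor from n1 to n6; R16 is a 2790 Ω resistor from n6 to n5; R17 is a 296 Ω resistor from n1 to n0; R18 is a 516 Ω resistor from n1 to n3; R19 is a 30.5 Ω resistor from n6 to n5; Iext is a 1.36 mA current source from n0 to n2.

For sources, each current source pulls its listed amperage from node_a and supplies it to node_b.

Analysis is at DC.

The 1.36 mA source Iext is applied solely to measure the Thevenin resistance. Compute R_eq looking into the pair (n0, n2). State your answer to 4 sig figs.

R_eq = 29.18 Ω

MNA unknowns: 8 node voltages V₁..V_8
R1: Y=0.1072 on G[5,7]
R2: Y=0.001080 on G[3,7]
R3: Y=0.02273 on G[3,0]
R4: Y=0.01276 on G[3,7]
R5: Y=0.0007246 on G[8,5]
R6: Y=0.03610 on G[8,1]
R7: Y=0.2618 on G[2,3]
R8: Y=0.06494 on G[7,2]
R9: Y=0.0005952 on G[2,4]
R10: Y=0.0003937 on G[5,2]
R11: Y=0.01825 on G[8,0]
R12: Y=0.04098 on G[4,8]
R13: Y=0.006250 on G[3,2]
R14: Y=0.005291 on G[3,0]
R15: Y=0.6803 on G[1,6]
R16: Y=0.0003584 on G[6,5]
R17: Y=0.003378 on G[1,0]
R18: Y=0.001938 on G[1,3]
R19: Y=0.03279 on G[6,5]
Iext: z[0]−=0.00136, z[2]+=0.00136
solve → V1=0.02245, V2=0.03968, V3=0.03580, V4=0.01575, V5=0.03209, V6=0.02290, V7=0.03502, V8=0.01540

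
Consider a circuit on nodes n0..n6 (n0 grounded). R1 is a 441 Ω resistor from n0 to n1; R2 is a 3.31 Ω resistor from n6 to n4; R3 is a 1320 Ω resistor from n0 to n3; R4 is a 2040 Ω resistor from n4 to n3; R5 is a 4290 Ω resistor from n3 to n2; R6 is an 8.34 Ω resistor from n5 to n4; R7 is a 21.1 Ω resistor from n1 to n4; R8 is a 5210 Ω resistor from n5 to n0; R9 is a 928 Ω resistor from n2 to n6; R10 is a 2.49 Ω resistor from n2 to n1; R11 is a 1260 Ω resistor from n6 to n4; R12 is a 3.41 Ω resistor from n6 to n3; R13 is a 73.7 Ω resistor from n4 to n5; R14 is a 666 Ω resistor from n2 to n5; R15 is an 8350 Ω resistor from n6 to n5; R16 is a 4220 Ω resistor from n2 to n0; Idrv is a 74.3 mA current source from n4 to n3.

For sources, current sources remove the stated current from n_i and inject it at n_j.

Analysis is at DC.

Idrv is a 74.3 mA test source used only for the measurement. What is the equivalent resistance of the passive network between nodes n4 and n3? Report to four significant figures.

R_eq = 6.641 Ω

MNA unknowns: 6 node voltages V₁..V_6
R1: Y=0.002268 on G[0,1]
R2: Y=0.3021 on G[6,4]
R3: Y=0.0007576 on G[0,3]
R4: Y=0.0004902 on G[4,3]
R5: Y=0.0002331 on G[3,2]
R6: Y=0.1199 on G[5,4]
R7: Y=0.04739 on G[1,4]
R8: Y=0.0001919 on G[5,0]
R9: Y=0.001078 on G[2,6]
R10: Y=0.4016 on G[2,1]
R11: Y=0.0007937 on G[6,4]
R12: Y=0.2933 on G[6,3]
R13: Y=0.01357 on G[4,5]
R14: Y=0.001502 on G[2,5]
R15: Y=0.0001198 on G[6,5]
R16: Y=0.0002370 on G[2,0]
Idrv: z[4]−=0.0743, z[3]+=0.0743
solve → V1=-0.1048, V2=-0.1039, V3=0.3759, V4=-0.1175, V5=-0.1170, V6=0.1248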